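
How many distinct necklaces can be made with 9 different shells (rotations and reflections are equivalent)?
(9-1)!/2 = 40320/2 = 20160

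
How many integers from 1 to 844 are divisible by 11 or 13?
⌊844/11⌋ + ⌊844/13⌋ - ⌊844/143⌋ = 76 + 64 - 5 = 135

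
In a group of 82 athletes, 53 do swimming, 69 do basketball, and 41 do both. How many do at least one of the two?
|A∪B| = |A| + |B| - |A∩B| = 53 + 69 - 41 = 81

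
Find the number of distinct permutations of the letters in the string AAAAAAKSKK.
10! / (1! × 6! × 3!) = 840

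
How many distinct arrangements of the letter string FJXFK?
5! / (1! × 1! × 2! × 1!) = 60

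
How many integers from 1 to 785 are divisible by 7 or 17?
⌊785/7⌋ + ⌊785/17⌋ - ⌊785/119⌋ = 112 + 46 - 6 = 152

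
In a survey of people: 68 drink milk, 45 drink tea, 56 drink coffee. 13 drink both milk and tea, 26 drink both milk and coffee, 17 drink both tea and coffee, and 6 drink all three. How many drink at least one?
|A∪B∪C| = 68+45+56-13-26-17+6 = 119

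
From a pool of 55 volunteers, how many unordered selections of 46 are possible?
C(55,46) = 55!/(46!×9!) = 6358402050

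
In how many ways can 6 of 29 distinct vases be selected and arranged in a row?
P(29,6) = 29!/(29-6)! = 342014400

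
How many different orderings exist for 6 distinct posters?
6! = 720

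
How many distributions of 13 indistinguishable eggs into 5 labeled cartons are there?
C(13+5-1, 5-1) = C(17, 4) = 2380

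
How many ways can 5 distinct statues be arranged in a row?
5! = 120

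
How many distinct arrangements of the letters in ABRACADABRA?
11! / (5! × 2! × 2! × 1! × 1!) = 83160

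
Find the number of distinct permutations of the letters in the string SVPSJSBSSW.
10! / (5! × 1! × 1! × 1! × 1! × 1!) = 30240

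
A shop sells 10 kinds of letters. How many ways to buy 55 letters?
C(55+10-1, 10-1) = C(64, 9) = 27540584512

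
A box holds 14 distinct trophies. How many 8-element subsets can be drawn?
C(14,8) = 14!/(8!×6!) = 3003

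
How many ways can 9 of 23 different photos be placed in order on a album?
P(23,9) = 23!/(23-9)! = 296541907200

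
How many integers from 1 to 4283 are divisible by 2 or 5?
⌊4283/2⌋ + ⌊4283/5⌋ - ⌊4283/10⌋ = 2141 + 856 - 428 = 2569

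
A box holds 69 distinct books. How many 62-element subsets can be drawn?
C(69,62) = 69!/(62!×7!) = 1078897248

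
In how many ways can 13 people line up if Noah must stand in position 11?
Fix one position: (13-1)! = 479001600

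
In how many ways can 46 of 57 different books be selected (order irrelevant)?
C(57,46) = 57!/(46!×11!) = 184509266760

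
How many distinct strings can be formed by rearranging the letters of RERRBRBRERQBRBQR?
16! / (2! × 2! × 8! × 4!) = 5405400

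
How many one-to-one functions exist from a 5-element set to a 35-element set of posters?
P(35,5) = 35!/(35-5)! = 38955840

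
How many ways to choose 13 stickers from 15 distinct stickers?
C(15,13) = 15!/(13!×2!) = 105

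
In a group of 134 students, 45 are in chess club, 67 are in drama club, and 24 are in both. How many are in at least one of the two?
|A∪B| = |A| + |B| - |A∩B| = 45 + 67 - 24 = 88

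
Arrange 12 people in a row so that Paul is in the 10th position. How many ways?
Fix one position: (12-1)! = 39916800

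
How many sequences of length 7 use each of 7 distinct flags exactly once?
7! = 5040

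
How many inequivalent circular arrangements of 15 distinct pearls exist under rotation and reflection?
(15-1)!/2 = 87178291200/2 = 43589145600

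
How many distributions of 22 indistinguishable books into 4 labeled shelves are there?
C(22+4-1, 4-1) = C(25, 3) = 2300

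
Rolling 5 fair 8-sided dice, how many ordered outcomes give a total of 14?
Coefficient of x^14 in (x + x² + ... + x^8)^5. By inclusion-exclusion on dice exceeding 8: Σ_j (-1)^j C(5,j)·C(14-1-8j, 4) = C(5,0)·C(13,4) - C(5,1)·C(5,4) = 1·715 - 5·5 = 690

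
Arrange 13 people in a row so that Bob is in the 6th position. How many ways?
Fix one position: (13-1)! = 479001600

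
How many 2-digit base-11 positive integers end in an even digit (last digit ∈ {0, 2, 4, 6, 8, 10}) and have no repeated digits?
Last∈{0,2,4,6,8,10}. Last=0: 10. Last nonzero: 5×9×P(9,0) = 45. Total = 55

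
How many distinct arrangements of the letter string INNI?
4! / (2! × 2!) = 6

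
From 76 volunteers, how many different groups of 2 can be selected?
C(76,2) = 76!/(2!×74!) = 2850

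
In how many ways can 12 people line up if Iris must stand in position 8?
Fix one position: (12-1)! = 39916800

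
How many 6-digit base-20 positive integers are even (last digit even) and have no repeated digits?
Last∈{0,2,4,6,8,10,12,14,16,18}. Last=0: 1395360. Last nonzero: 9×18×P(18,4) = 11897280. Total = 13292640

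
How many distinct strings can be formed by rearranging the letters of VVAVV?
5! / (1! × 4!) = 5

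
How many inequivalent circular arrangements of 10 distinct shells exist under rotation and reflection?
(10-1)!/2 = 362880/2 = 181440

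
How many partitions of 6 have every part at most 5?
Let r_j(i) = number of partitions of i into parts ≤ j, for i = 0..6. r_1(i) = 1 for all i; r_j(i) = r_{j-1}(i) + r_j(i-j). Rows j = 2..5: ≤2: 1 1 2 2 3 3 4; ≤3: 1 1 2 3 4 5 7; ≤4: 1 1 2 3 5 6 9; ≤5: 1 1 2 3 5 7 10. r_5(6) = 10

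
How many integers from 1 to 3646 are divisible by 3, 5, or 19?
⌊3646/3⌋+⌊3646/5⌋+⌊3646/19⌋ - ⌊3646/15⌋-⌊3646/57⌋-⌊3646/95⌋ + ⌊3646/285⌋ = 1215+729+191 - 243-63-38 + 12 = 1803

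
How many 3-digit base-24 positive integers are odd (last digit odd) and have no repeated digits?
Last∈{1,3,5,7,9,11,13,15,17,19,21,23}. Last=0: 0. Last nonzero: 12×22×P(22,1) = 5808. Total = 5808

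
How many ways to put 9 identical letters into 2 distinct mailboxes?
C(9+2-1, 2-1) = C(10, 1) = 10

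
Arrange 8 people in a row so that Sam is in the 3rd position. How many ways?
Fix one position: (8-1)! = 5040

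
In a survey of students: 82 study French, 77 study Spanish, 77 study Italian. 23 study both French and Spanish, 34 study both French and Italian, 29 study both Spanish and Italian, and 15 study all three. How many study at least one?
|A∪B∪C| = 82+77+77-23-34-29+15 = 165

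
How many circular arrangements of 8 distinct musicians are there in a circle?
Circular: fix one position, arrange the rest. (8-1)! = 5040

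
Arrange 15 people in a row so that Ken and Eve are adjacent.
Treat as block: (15-1)! × 2! = 87178291200 × 2 = 174356582400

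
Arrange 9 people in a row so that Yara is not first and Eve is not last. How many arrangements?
By inclusion-exclusion: 9! - 2×(9-1)! + (9-2)! = 362880 - 80640 + 5040 = 287280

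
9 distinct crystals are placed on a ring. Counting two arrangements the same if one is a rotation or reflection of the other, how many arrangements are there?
(9-1)!/2 = 40320/2 = 20160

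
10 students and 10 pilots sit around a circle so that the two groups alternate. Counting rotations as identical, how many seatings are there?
Fix one of the students: (10-1)! ways for the remaining students, × 10! ways for the pilots = 362880 × 3628800 = 1316818944000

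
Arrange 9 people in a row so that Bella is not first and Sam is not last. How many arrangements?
By inclusion-exclusion: 9! - 2×(9-1)! + (9-2)! = 362880 - 80640 + 5040 = 287280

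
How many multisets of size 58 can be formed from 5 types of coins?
C(58+5-1, 5-1) = C(62, 4) = 557845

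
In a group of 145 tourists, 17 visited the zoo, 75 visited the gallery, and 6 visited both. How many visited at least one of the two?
|A∪B| = |A| + |B| - |A∩B| = 17 + 75 - 6 = 86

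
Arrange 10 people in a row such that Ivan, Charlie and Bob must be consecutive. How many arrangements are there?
Treat the 3 as one block: (10-3+1)! × 3! = 40320 × 6 = 241920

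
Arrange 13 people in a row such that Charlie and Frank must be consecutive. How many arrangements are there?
Treat the 2 as one block: (13-2+1)! × 2! = 479001600 × 2 = 958003200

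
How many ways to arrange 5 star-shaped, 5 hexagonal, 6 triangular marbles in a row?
16! / (5! × 5! × 6!) = 2018016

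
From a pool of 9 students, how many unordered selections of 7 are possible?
C(9,7) = 9!/(7!×2!) = 36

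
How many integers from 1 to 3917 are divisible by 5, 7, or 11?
⌊3917/5⌋+⌊3917/7⌋+⌊3917/11⌋ - ⌊3917/35⌋-⌊3917/55⌋-⌊3917/77⌋ + ⌊3917/385⌋ = 783+559+356 - 111-71-50 + 10 = 1476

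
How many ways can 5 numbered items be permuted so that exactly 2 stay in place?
Choose the 2 fixed points C(5,2) = 10, derange the rest: !3 = Σ_{j=0}^{3} (-1)^j·3!/j! = 6 - 6 + 3 - 1 = 2. Product = 10 × 2 = 20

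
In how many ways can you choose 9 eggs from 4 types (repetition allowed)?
C(9+4-1, 4-1) = C(12, 3) = 220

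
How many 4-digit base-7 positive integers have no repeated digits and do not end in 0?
Last digit: 6 nonzero choices. First digit: 5 (nonzero, ≠last). Middle 2: P(5,2) = 20. Total = 600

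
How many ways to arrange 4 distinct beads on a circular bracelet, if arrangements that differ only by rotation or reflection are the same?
(4-1)!/2 = 6/2 = 3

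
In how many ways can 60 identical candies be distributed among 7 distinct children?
C(60+7-1, 7-1) = C(66, 6) = 90858768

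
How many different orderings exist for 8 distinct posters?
8! = 40320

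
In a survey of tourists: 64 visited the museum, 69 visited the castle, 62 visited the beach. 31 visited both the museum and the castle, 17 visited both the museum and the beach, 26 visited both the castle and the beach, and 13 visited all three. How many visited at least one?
|A∪B∪C| = 64+69+62-31-17-26+13 = 134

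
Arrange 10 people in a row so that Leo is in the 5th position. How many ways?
Fix one position: (10-1)! = 362880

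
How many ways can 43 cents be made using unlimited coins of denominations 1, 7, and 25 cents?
Coefficient of x^43 in 1/(1-x^1) · 1/(1-x^7) · 1/(1-x^25). Case on j = number of 25-cent coins (j = 0..1); remainder r = 43 - 25j is made from {1,7} in ⌊r/7⌋+1 ways. r = 43, 18 → 7 + 3 = 10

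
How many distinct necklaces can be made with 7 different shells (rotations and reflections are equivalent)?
(7-1)!/2 = 720/2 = 360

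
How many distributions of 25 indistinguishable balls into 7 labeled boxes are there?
C(25+7-1, 7-1) = C(31, 6) = 736281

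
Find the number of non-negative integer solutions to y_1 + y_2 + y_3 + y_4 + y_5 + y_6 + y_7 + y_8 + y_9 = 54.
C(54+9-1, 9-1) = C(62, 8) = 3381098545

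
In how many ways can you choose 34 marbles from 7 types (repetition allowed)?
C(34+7-1, 7-1) = C(40, 6) = 3838380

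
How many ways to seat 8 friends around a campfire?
Circular: fix one position, arrange the rest. (8-1)! = 5040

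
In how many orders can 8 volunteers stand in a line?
8! = 40320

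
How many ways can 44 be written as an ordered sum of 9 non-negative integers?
C(44+9-1, 9-1) = C(52, 8) = 752538150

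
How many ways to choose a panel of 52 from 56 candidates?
C(56,52) = 56!/(52!×4!) = 367290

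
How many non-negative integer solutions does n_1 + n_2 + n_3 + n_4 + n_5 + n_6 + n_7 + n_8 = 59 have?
C(59+8-1, 8-1) = C(66, 7) = 778789440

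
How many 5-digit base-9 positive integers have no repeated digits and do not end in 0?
Last digit: 8 nonzero choices. First digit: 7 (nonzero, ≠last). Middle 3: P(7,3) = 210. Total = 11760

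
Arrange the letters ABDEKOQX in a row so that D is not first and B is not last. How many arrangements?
By inclusion-exclusion: 8! - 2×(8-1)! + (8-2)! = 40320 - 10080 + 720 = 30960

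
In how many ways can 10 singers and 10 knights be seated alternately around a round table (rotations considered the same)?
Fix one of the singers: (10-1)! ways for the remaining singers, × 10! ways for the knights = 362880 × 3628800 = 1316818944000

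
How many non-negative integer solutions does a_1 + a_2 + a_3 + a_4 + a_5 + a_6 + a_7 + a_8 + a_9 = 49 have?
C(49+9-1, 9-1) = C(57, 8) = 1652411475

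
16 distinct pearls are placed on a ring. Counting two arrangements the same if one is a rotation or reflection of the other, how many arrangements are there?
(16-1)!/2 = 1307674368000/2 = 653837184000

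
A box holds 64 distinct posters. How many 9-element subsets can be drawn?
C(64,9) = 64!/(9!×55!) = 27540584512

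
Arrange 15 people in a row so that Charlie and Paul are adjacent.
Treat as block: (15-1)! × 2! = 87178291200 × 2 = 174356582400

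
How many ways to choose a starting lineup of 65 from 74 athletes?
C(74,65) = 74!/(65!×9!) = 110524147514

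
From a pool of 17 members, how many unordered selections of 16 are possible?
C(17,16) = 17!/(16!×1!) = 17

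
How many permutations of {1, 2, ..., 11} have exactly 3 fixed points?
Choose the 3 fixed points C(11,3) = 165, derange the rest: !8 = Σ_{j=0}^{8} (-1)^j·8!/j! = 40320 - 40320 + 20160 - 6720 + 1680 - 336 + 56 - 8 + 1 = 14833. Product = 165 × 14833 = 2447445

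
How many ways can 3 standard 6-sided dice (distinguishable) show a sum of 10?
Coefficient of x^10 in (x + x² + ... + x^6)^3. By inclusion-exclusion on dice exceeding 6: Σ_j (-1)^j C(3,j)·C(10-1-6j, 2) = C(3,0)·C(9,2) - C(3,1)·C(3,2) = 1·36 - 3·3 = 27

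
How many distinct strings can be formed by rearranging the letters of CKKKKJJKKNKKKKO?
15! / (10! × 1! × 1! × 1! × 2!) = 180180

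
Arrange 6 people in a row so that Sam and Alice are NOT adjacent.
Total - adjacent = 6! - (6-1)!×2 = 720 - 240 = 480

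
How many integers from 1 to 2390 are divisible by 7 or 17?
⌊2390/7⌋ + ⌊2390/17⌋ - ⌊2390/119⌋ = 341 + 140 - 20 = 461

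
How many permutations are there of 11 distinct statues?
11! = 39916800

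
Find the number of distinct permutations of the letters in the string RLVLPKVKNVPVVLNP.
16! / (3! × 2! × 3! × 5! × 2! × 1!) = 1210809600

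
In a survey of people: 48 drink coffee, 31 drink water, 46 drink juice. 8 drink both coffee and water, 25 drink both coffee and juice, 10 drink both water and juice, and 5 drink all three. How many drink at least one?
|A∪B∪C| = 48+31+46-8-25-10+5 = 87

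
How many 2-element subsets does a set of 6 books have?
C(6,2) = 6!/(2!×4!) = 15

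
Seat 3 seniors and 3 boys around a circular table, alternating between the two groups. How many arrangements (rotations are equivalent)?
Fix one of the seniors: (3-1)! ways for the remaining seniors, × 3! ways for the boys = 2 × 6 = 12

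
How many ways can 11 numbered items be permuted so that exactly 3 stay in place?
Choose the 3 fixed points C(11,3) = 165, derange the rest: !8 = Σ_{j=0}^{8} (-1)^j·8!/j! = 40320 - 40320 + 20160 - 6720 + 1680 - 336 + 56 - 8 + 1 = 14833. Product = 165 × 14833 = 2447445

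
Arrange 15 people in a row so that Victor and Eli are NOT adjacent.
Total - adjacent = 15! - (15-1)!×2 = 1307674368000 - 174356582400 = 1133317785600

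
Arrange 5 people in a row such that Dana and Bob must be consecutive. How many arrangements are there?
Treat the 2 as one block: (5-2+1)! × 2! = 24 × 2 = 48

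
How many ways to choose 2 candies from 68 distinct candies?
C(68,2) = 68!/(2!×66!) = 2278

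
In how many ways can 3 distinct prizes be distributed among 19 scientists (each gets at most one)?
P(19,3) = 19!/(19-3)! = 5814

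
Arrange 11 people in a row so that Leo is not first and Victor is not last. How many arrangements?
By inclusion-exclusion: 11! - 2×(11-1)! + (11-2)! = 39916800 - 7257600 + 362880 = 33022080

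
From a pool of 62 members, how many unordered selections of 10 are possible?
C(62,10) = 62!/(10!×52!) = 107518933731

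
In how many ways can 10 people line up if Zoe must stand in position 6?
Fix one position: (10-1)! = 362880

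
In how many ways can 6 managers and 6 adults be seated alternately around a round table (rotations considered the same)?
Fix one of the managers: (6-1)! ways for the remaining managers, × 6! ways for the adults = 120 × 720 = 86400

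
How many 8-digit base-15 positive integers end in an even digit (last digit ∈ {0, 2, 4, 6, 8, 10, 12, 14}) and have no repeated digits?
Last∈{0,2,4,6,8,10,12,14}. Last=0: 17297280. Last nonzero: 7×13×P(13,6) = 112432320. Total = 129729600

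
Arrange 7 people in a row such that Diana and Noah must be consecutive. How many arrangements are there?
Treat the 2 as one block: (7-2+1)! × 2! = 720 × 2 = 1440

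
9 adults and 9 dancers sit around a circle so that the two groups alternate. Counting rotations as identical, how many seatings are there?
Fix one of the adults: (9-1)! ways for the remaining adults, × 9! ways for the dancers = 40320 × 362880 = 14631321600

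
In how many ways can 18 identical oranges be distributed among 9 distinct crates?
C(18+9-1, 9-1) = C(26, 8) = 1562275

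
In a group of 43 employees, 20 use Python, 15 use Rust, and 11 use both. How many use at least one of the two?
|A∪B| = |A| + |B| - |A∩B| = 20 + 15 - 11 = 24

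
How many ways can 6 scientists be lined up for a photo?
6! = 720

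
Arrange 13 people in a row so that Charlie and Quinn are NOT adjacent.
Total - adjacent = 13! - (13-1)!×2 = 6227020800 - 958003200 = 5269017600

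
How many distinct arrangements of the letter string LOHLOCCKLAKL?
12! / (2! × 1! × 1! × 4! × 2! × 2!) = 2494800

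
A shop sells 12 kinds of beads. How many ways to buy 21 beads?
C(21+12-1, 12-1) = C(32, 11) = 129024480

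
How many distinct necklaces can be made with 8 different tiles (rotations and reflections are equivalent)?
(8-1)!/2 = 5040/2 = 2520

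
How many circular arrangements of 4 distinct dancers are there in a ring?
Circular: fix one position, arrange the rest. (4-1)! = 6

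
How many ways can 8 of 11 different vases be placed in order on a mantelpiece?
P(11,8) = 11!/(11-8)! = 6652800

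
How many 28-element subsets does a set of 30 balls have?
C(30,28) = 30!/(28!×2!) = 435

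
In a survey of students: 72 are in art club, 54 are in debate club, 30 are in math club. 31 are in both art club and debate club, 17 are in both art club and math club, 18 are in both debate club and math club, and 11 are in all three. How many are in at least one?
|A∪B∪C| = 72+54+30-31-17-18+11 = 101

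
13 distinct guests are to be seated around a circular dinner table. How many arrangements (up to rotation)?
Circular: fix one position, arrange the rest. (13-1)! = 479001600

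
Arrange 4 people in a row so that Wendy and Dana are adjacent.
Treat as block: (4-1)! × 2! = 6 × 2 = 12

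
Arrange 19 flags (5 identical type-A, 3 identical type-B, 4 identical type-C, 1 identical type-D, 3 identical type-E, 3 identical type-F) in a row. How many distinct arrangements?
19! / (5! × 3! × 4! × 1! × 3! × 3!) = 195545750400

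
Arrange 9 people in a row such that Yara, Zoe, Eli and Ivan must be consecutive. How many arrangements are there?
Treat the 4 as one block: (9-4+1)! × 4! = 720 × 24 = 17280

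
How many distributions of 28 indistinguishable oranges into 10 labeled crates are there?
C(28+10-1, 10-1) = C(37, 9) = 124403620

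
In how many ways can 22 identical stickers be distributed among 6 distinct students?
C(22+6-1, 6-1) = C(27, 5) = 80730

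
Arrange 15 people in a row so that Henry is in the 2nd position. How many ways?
Fix one position: (15-1)! = 87178291200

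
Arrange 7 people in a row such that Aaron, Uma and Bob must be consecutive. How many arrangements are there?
Treat the 3 as one block: (7-3+1)! × 3! = 120 × 6 = 720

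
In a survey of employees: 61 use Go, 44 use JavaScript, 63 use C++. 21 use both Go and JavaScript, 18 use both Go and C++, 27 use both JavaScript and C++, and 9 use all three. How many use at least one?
|A∪B∪C| = 61+44+63-21-18-27+9 = 111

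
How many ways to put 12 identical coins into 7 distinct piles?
C(12+7-1, 7-1) = C(18, 6) = 18564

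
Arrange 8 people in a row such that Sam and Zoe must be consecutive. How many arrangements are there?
Treat the 2 as one block: (8-2+1)! × 2! = 5040 × 2 = 10080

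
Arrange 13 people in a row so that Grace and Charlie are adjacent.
Treat as block: (13-1)! × 2! = 479001600 × 2 = 958003200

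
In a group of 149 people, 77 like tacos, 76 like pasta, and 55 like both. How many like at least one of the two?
|A∪B| = |A| + |B| - |A∩B| = 77 + 76 - 55 = 98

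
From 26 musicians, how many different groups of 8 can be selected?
C(26,8) = 26!/(8!×18!) = 1562275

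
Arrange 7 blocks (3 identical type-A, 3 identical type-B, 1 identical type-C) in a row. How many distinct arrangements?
7! / (3! × 3! × 1!) = 140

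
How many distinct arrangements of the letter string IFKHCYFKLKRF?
12! / (1! × 3! × 1! × 1! × 3! × 1! × 1! × 1!) = 13305600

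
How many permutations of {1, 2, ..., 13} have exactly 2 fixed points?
Choose the 2 fixed points C(13,2) = 78, derange the rest: !11 = Σ_{j=0}^{11} (-1)^j·11!/j! = 39916800 - 39916800 + 19958400 - 6652800 + 1663200 - 332640 + 55440 - 7920 + 990 - 110 + 11 - 1 = 14684570. Product = 78 × 14684570 = 1145396460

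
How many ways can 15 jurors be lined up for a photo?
15! = 1307674368000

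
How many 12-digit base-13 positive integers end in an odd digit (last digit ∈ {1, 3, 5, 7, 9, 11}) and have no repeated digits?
Last∈{1,3,5,7,9,11}. Last=0: 0. Last nonzero: 6×11×P(11,10) = 2634508800. Total = 2634508800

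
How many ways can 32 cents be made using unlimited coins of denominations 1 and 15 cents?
Coefficient of x^32 in 1/(1-x^1) · 1/(1-x^15). Use j coins of 15 for j = 0..⌊32/15⌋ = 2, the rest in 1s: 2 + 1 = 3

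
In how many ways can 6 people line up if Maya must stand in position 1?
Fix one position: (6-1)! = 120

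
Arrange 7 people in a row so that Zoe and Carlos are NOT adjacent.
Total - adjacent = 7! - (7-1)!×2 = 5040 - 1440 = 3600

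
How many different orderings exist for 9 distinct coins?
9! = 362880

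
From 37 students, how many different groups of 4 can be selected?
C(37,4) = 37!/(4!×33!) = 66045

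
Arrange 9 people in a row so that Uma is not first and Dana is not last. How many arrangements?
By inclusion-exclusion: 9! - 2×(9-1)! + (9-2)! = 362880 - 80640 + 5040 = 287280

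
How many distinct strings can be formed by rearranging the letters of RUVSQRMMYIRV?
12! / (1! × 1! × 2! × 1! × 1! × 2! × 1! × 3!) = 19958400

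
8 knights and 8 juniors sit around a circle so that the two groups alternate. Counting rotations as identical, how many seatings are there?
Fix one of the knights: (8-1)! ways for the remaining knights, × 8! ways for the juniors = 5040 × 40320 = 203212800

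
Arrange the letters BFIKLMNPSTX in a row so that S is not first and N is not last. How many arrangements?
By inclusion-exclusion: 11! - 2×(11-1)! + (11-2)! = 39916800 - 7257600 + 362880 = 33022080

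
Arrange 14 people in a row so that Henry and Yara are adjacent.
Treat as block: (14-1)! × 2! = 6227020800 × 2 = 12454041600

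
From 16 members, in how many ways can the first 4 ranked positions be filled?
P(16,4) = 16!/(16-4)! = 43680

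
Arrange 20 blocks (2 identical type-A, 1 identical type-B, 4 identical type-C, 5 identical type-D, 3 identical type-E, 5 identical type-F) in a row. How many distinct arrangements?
20! / (2! × 1! × 4! × 5! × 3! × 5!) = 586637251200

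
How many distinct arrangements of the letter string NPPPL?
5! / (1! × 3! × 1!) = 20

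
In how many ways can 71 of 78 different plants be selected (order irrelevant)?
C(78,71) = 78!/(71!×7!) = 2641902120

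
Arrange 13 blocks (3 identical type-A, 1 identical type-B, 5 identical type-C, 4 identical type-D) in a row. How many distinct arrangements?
13! / (3! × 1! × 5! × 4!) = 360360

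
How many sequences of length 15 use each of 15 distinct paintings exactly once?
15! = 1307674368000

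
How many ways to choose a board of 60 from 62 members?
C(62,60) = 62!/(60!×2!) = 1891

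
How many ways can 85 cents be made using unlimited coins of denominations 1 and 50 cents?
Coefficient of x^85 in 1/(1-x^1) · 1/(1-x^50). Use j coins of 50 for j = 0..⌊85/50⌋ = 1, the rest in 1s: 1 + 1 = 2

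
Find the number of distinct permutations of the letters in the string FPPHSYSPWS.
10! / (1! × 1! × 1! × 3! × 1! × 3!) = 100800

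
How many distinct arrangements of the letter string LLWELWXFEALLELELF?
17! / (2! × 1! × 1! × 4! × 2! × 7!) = 735134400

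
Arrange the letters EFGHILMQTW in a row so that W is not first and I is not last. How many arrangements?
By inclusion-exclusion: 10! - 2×(10-1)! + (10-2)! = 3628800 - 725760 + 40320 = 2943360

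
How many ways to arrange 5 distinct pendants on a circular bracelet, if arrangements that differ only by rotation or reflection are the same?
(5-1)!/2 = 24/2 = 12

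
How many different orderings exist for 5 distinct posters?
5! = 120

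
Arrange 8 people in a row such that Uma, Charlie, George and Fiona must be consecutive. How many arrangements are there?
Treat the 4 as one block: (8-4+1)! × 4! = 120 × 24 = 2880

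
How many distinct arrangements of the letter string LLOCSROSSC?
10! / (3! × 2! × 1! × 2! × 2!) = 75600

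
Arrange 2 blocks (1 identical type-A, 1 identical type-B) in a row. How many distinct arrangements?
2! / (1! × 1!) = 2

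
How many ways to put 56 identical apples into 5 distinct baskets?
C(56+5-1, 5-1) = C(60, 4) = 487635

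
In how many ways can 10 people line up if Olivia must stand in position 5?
Fix one position: (10-1)! = 362880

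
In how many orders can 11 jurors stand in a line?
11! = 39916800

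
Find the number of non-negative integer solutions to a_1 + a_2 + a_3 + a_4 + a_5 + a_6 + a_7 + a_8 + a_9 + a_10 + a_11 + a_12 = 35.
C(35+12-1, 12-1) = C(46, 11) = 13340783196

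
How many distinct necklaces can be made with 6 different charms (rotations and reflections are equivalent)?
(6-1)!/2 = 120/2 = 60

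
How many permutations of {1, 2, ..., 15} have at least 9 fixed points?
Exactly j fixed points: C(15,j)·!(15-j); sum over j ≥ 9 (derangement numbers via !m = (m-1)·(!(m-1) + !(m-2)): !0..!6 = 1, 0, 1, 2, 9, 44, 265). Σ_{j=9}^{15} C(15,j)·!(15-j) = C(15,9)·!6 + C(15,10)·!5 + C(15,11)·!4 + C(15,12)·!3 + C(15,13)·!2 + C(15,14)·!1 + C(15,15)·!0 = 5005·265 + 3003·44 + 1365·9 + 455·2 + 105·1 + 15·0 + 1·1 = 1471758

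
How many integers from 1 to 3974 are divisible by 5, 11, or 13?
⌊3974/5⌋+⌊3974/11⌋+⌊3974/13⌋ - ⌊3974/55⌋-⌊3974/65⌋-⌊3974/143⌋ + ⌊3974/715⌋ = 794+361+305 - 72-61-27 + 5 = 1305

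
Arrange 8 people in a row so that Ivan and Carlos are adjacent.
Treat as block: (8-1)! × 2! = 5040 × 2 = 10080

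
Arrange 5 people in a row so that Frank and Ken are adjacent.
Treat as block: (5-1)! × 2! = 24 × 2 = 48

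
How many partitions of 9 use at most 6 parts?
By conjugation, equals partitions of 9 into parts ≤ 6. Let r_j(i) = number of partitions of i into parts ≤ j, for i = 0..9. r_1(i) = 1 for all i; r_j(i) = r_{j-1}(i) + r_j(i-j). Rows j = 2..6: ≤2: 1 1 2 2 3 3 4 4 5 5; ≤3: 1 1 2 3 4 5 7 8 10 12; ≤4: 1 1 2 3 5 6 9 11 15 18; ≤5: 1 1 2 3 5 7 10 13 18 23; ≤6: 1 1 2 3 5 7 11 14 20 26. r_6(9) = 26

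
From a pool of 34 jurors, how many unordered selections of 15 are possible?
C(34,15) = 34!/(15!×19!) = 1855967520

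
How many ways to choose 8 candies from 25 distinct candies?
C(25,8) = 25!/(8!×17!) = 1081575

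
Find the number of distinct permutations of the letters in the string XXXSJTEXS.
9! / (1! × 1! × 2! × 1! × 4!) = 7560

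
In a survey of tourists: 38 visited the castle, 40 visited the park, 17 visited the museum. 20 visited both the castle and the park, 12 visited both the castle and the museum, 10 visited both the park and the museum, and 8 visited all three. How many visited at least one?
|A∪B∪C| = 38+40+17-20-12-10+8 = 61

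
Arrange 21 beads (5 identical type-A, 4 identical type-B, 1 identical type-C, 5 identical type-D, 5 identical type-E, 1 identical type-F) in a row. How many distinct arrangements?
21! / (5! × 4! × 1! × 5! × 5! × 1!) = 1231938227520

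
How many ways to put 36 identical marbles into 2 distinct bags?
C(36+2-1, 2-1) = C(37, 1) = 37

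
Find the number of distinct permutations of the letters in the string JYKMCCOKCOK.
11! / (3! × 3! × 2! × 1! × 1! × 1!) = 554400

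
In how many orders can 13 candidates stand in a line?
13! = 6227020800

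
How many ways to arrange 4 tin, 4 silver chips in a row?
8! / (4! × 4!) = 70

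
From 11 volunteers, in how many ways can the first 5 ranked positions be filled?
P(11,5) = 11!/(11-5)! = 55440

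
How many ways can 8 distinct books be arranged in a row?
8! = 40320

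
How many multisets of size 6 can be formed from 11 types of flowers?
C(6+11-1, 11-1) = C(16, 10) = 8008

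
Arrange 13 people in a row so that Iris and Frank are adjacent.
Treat as block: (13-1)! × 2! = 479001600 × 2 = 958003200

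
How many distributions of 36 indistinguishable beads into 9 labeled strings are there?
C(36+9-1, 9-1) = C(44, 8) = 177232627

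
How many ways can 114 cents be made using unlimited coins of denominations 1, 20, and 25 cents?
Coefficient of x^114 in 1/(1-x^1) · 1/(1-x^20) · 1/(1-x^25). Case on j = number of 25-cent coins (j = 0..4); remainder r = 114 - 25j is made from {1,20} in ⌊r/20⌋+1 ways. r = 114, 89, 64, 39, 14 → 6 + 5 + 4 + 2 + 1 = 18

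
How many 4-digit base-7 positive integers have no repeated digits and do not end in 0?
Last digit: 6 nonzero choices. First digit: 5 (nonzero, ≠last). Middle 2: P(5,2) = 20. Total = 600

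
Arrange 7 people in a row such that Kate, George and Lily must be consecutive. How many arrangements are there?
Treat the 3 as one block: (7-3+1)! × 3! = 120 × 6 = 720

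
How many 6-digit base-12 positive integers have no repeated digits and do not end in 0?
Last digit: 11 nonzero choices. First digit: 10 (nonzero, ≠last). Middle 4: P(10,4) = 5040. Total = 554400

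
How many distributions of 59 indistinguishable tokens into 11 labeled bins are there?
C(59+11-1, 11-1) = C(69, 10) = 340032449328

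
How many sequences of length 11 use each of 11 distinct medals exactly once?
11! = 39916800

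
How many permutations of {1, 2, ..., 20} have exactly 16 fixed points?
Choose the 16 fixed points C(20,16) = 4845, derange the rest: !4 = Σ_{j=0}^{4} (-1)^j·4!/j! = 24 - 24 + 12 - 4 + 1 = 9. Product = 4845 × 9 = 43605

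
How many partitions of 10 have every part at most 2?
Let r_j(i) = number of partitions of i into parts ≤ j, for i = 0..10. r_1(i) = 1 for all i; r_j(i) = r_{j-1}(i) + r_j(i-j). Rows j = 2..2: ≤2: 1 1 2 2 3 3 4 4 5 5 6. r_2(10) = 6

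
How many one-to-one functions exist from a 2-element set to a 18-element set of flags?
P(18,2) = 18!/(18-2)! = 306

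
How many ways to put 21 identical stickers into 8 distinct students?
C(21+8-1, 8-1) = C(28, 7) = 1184040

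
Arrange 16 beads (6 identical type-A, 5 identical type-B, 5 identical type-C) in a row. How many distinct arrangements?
16! / (6! × 5! × 5!) = 2018016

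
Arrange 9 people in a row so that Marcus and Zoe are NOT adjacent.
Total - adjacent = 9! - (9-1)!×2 = 362880 - 80640 = 282240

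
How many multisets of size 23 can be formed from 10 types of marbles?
C(23+10-1, 10-1) = C(32, 9) = 28048800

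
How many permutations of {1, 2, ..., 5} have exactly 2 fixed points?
Choose the 2 fixed points C(5,2) = 10, derange the rest: !3 = Σ_{j=0}^{3} (-1)^j·3!/j! = 6 - 6 + 3 - 1 = 2. Product = 10 × 2 = 20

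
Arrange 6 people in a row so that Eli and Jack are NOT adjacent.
Total - adjacent = 6! - (6-1)!×2 = 720 - 240 = 480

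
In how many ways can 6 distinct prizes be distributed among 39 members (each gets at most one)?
P(39,6) = 39!/(39-6)! = 2349088560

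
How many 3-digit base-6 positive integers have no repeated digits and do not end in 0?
Last digit: 5 nonzero choices. First digit: 4 (nonzero, ≠last). Middle 1: P(4,1) = 4. Total = 80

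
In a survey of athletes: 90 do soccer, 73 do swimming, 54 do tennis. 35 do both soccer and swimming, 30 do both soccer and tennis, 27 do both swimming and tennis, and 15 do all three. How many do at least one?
|A∪B∪C| = 90+73+54-35-30-27+15 = 140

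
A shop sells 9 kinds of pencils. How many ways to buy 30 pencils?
C(30+9-1, 9-1) = C(38, 8) = 48903492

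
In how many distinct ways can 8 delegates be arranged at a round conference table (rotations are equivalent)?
Circular: fix one position, arrange the rest. (8-1)! = 5040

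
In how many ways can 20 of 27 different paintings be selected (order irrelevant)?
C(27,20) = 27!/(20!×7!) = 888030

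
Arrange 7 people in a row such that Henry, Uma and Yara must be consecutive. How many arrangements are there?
Treat the 3 as one block: (7-3+1)! × 3! = 120 × 6 = 720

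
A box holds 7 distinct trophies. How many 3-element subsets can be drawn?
C(7,3) = 7!/(3!×4!) = 35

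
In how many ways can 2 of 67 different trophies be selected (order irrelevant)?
C(67,2) = 67!/(2!×65!) = 2211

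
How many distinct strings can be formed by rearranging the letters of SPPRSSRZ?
8! / (2! × 1! × 3! × 2!) = 1680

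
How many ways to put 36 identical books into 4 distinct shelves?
C(36+4-1, 4-1) = C(39, 3) = 9139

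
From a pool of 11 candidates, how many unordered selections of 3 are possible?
C(11,3) = 11!/(3!×8!) = 165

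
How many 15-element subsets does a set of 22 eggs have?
C(22,15) = 22!/(15!×7!) = 170544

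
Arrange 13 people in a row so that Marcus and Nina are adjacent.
Treat as block: (13-1)! × 2! = 479001600 × 2 = 958003200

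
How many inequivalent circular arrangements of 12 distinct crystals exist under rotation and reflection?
(12-1)!/2 = 39916800/2 = 19958400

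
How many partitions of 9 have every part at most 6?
Let r_j(i) = number of partitions of i into parts ≤ j, for i = 0..9. r_1(i) = 1 for all i; r_j(i) = r_{j-1}(i) + r_j(i-j). Rows j = 2..6: ≤2: 1 1 2 2 3 3 4 4 5 5; ≤3: 1 1 2 3 4 5 7 8 10 12; ≤4: 1 1 2 3 5 6 9 11 15 18; ≤5: 1 1 2 3 5 7 10 13 18 23; ≤6: 1 1 2 3 5 7 11 14 20 26. r_6(9) = 26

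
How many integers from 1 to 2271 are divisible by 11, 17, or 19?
⌊2271/11⌋+⌊2271/17⌋+⌊2271/19⌋ - ⌊2271/187⌋-⌊2271/209⌋-⌊2271/323⌋ + ⌊2271/3553⌋ = 206+133+119 - 12-10-7 + 0 = 429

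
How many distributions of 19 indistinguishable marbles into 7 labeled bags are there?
C(19+7-1, 7-1) = C(25, 6) = 177100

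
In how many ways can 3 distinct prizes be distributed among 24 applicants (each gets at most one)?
P(24,3) = 24!/(24-3)! = 12144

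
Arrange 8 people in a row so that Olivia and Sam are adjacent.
Treat as block: (8-1)! × 2! = 5040 × 2 = 10080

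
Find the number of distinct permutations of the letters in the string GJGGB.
5! / (1! × 3! × 1!) = 20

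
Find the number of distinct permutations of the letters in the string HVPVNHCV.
8! / (1! × 2! × 3! × 1! × 1!) = 3360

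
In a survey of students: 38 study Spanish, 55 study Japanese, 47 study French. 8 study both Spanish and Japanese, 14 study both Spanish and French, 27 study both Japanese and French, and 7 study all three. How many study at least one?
|A∪B∪C| = 38+55+47-8-14-27+7 = 98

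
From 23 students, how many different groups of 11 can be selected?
C(23,11) = 23!/(11!×12!) = 1352078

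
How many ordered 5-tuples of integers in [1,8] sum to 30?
Coefficient of x^30 in (x + x² + ... + x^8)^5. By inclusion-exclusion on dice exceeding 8: Σ_j (-1)^j C(5,j)·C(30-1-8j, 4) = C(5,0)·C(29,4) - C(5,1)·C(21,4) + C(5,2)·C(13,4) - C(5,3)·C(5,4) = 1·23751 - 5·5985 + 10·715 - 10·5 = 926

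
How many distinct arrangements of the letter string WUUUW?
5! / (3! × 2!) = 10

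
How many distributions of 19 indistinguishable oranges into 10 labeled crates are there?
C(19+10-1, 10-1) = C(28, 9) = 6906900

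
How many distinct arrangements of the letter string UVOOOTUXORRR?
12! / (1! × 4! × 1! × 3! × 1! × 2!) = 1663200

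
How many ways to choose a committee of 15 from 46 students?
C(46,15) = 46!/(15!×31!) = 511738760544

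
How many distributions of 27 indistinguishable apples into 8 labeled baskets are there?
C(27+8-1, 8-1) = C(34, 7) = 5379616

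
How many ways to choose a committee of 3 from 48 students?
C(48,3) = 48!/(3!×45!) = 17296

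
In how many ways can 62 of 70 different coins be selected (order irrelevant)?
C(70,62) = 70!/(62!×8!) = 9440350920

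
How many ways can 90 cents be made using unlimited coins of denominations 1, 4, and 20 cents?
Coefficient of x^90 in 1/(1-x^1) · 1/(1-x^4) · 1/(1-x^20). Case on j = number of 20-cent coins (j = 0..4); remainder r = 90 - 20j is made from {1,4} in ⌊r/4⌋+1 ways. r = 90, 70, 50, 30, 10 → 23 + 18 + 13 + 8 + 3 = 65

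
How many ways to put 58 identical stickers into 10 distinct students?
C(58+10-1, 10-1) = C(67, 9) = 42757703560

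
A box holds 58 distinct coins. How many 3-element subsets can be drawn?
C(58,3) = 58!/(3!×55!) = 30856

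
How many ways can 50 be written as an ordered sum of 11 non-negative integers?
C(50+11-1, 11-1) = C(60, 10) = 75394027566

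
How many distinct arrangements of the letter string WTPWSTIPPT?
10! / (3! × 3! × 1! × 2! × 1!) = 50400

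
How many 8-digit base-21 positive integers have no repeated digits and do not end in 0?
Last digit: 20 nonzero choices. First digit: 19 (nonzero, ≠last). Middle 6: P(19,6) = 19535040. Total = 7423315200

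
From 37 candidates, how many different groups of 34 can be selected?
C(37,34) = 37!/(34!×3!) = 7770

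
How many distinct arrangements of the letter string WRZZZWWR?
8! / (3! × 3! × 2!) = 560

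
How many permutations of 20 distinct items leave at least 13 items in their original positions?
Exactly j fixed points: C(20,j)·!(20-j); sum over j ≥ 13 (derangement numbers via !m = (m-1)·(!(m-1) + !(m-2)): !0..!7 = 1, 0, 1, 2, 9, 44, 265, 1854). Σ_{j=13}^{20} C(20,j)·!(20-j) = C(20,13)·!7 + C(20,14)·!6 + C(20,15)·!5 + C(20,16)·!4 + C(20,17)·!3 + C(20,18)·!2 + C(20,19)·!1 + C(20,20)·!0 = 77520·1854 + 38760·265 + 15504·44 + 4845·9 + 1140·2 + 190·1 + 20·0 + 1·1 = 154721732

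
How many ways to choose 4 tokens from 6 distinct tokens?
C(6,4) = 6!/(4!×2!) = 15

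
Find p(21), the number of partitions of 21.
Pentagonal recurrence p(n) = p(n-1) + p(n-2) - p(n-5) - p(n-7) + p(n-12) + p(n-15) - ... gives p(0..20) = 1, 1, 2, 3, 5, 7, 11, 15, 22, 30, 42, 56, 77, 101, 135, 176, 231, 297, 385, 490, 627. p(21) = p(20) + p(19) - p(16) - p(14) + p(9) + p(6) = 627 + 490 - 231 - 135 + 30 + 11 = 792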